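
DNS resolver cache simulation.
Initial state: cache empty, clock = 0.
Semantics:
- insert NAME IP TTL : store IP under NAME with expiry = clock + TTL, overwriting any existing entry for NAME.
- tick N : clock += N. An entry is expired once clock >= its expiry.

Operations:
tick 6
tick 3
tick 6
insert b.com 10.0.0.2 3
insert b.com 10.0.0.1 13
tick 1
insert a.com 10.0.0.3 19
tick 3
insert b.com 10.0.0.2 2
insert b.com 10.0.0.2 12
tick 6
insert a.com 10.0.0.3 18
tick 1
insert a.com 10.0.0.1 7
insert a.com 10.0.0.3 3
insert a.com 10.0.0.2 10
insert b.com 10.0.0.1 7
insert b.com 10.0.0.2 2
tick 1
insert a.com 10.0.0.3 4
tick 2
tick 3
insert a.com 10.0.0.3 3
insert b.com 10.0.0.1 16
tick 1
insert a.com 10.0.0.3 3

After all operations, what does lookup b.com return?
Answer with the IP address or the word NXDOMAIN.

Op 1: tick 6 -> clock=6.
Op 2: tick 3 -> clock=9.
Op 3: tick 6 -> clock=15.
Op 4: insert b.com -> 10.0.0.2 (expiry=15+3=18). clock=15
Op 5: insert b.com -> 10.0.0.1 (expiry=15+13=28). clock=15
Op 6: tick 1 -> clock=16.
Op 7: insert a.com -> 10.0.0.3 (expiry=16+19=35). clock=16
Op 8: tick 3 -> clock=19.
Op 9: insert b.com -> 10.0.0.2 (expiry=19+2=21). clock=19
Op 10: insert b.com -> 10.0.0.2 (expiry=19+12=31). clock=19
Op 11: tick 6 -> clock=25.
Op 12: insert a.com -> 10.0.0.3 (expiry=25+18=43). clock=25
Op 13: tick 1 -> clock=26.
Op 14: insert a.com -> 10.0.0.1 (expiry=26+7=33). clock=26
Op 15: insert a.com -> 10.0.0.3 (expiry=26+3=29). clock=26
Op 16: insert a.com -> 10.0.0.2 (expiry=26+10=36). clock=26
Op 17: insert b.com -> 10.0.0.1 (expiry=26+7=33). clock=26
Op 18: insert b.com -> 10.0.0.2 (expiry=26+2=28). clock=26
Op 19: tick 1 -> clock=27.
Op 20: insert a.com -> 10.0.0.3 (expiry=27+4=31). clock=27
Op 21: tick 2 -> clock=29. purged={b.com}
Op 22: tick 3 -> clock=32. purged={a.com}
Op 23: insert a.com -> 10.0.0.3 (expiry=32+3=35). clock=32
Op 24: insert b.com -> 10.0.0.1 (expiry=32+16=48). clock=32
Op 25: tick 1 -> clock=33.
Op 26: insert a.com -> 10.0.0.3 (expiry=33+3=36). clock=33
lookup b.com: present, ip=10.0.0.1 expiry=48 > clock=33

Answer: 10.0.0.1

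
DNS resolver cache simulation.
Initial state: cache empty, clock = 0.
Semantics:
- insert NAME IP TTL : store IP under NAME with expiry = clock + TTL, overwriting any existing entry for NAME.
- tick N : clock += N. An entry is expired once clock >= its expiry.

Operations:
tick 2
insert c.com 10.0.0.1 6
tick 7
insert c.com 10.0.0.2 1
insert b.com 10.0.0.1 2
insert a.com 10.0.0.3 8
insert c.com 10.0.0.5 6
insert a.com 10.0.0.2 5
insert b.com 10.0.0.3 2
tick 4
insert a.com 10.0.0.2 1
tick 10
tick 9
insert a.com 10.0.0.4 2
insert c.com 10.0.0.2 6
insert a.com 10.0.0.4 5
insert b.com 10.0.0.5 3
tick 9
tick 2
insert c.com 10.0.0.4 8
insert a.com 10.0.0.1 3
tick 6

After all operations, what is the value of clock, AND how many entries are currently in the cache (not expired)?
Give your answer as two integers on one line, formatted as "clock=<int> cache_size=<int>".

Answer: clock=49 cache_size=1

Derivation:
Op 1: tick 2 -> clock=2.
Op 2: insert c.com -> 10.0.0.1 (expiry=2+6=8). clock=2
Op 3: tick 7 -> clock=9. purged={c.com}
Op 4: insert c.com -> 10.0.0.2 (expiry=9+1=10). clock=9
Op 5: insert b.com -> 10.0.0.1 (expiry=9+2=11). clock=9
Op 6: insert a.com -> 10.0.0.3 (expiry=9+8=17). clock=9
Op 7: insert c.com -> 10.0.0.5 (expiry=9+6=15). clock=9
Op 8: insert a.com -> 10.0.0.2 (expiry=9+5=14). clock=9
Op 9: insert b.com -> 10.0.0.3 (expiry=9+2=11). clock=9
Op 10: tick 4 -> clock=13. purged={b.com}
Op 11: insert a.com -> 10.0.0.2 (expiry=13+1=14). clock=13
Op 12: tick 10 -> clock=23. purged={a.com,c.com}
Op 13: tick 9 -> clock=32.
Op 14: insert a.com -> 10.0.0.4 (expiry=32+2=34). clock=32
Op 15: insert c.com -> 10.0.0.2 (expiry=32+6=38). clock=32
Op 16: insert a.com -> 10.0.0.4 (expiry=32+5=37). clock=32
Op 17: insert b.com -> 10.0.0.5 (expiry=32+3=35). clock=32
Op 18: tick 9 -> clock=41. purged={a.com,b.com,c.com}
Op 19: tick 2 -> clock=43.
Op 20: insert c.com -> 10.0.0.4 (expiry=43+8=51). clock=43
Op 21: insert a.com -> 10.0.0.1 (expiry=43+3=46). clock=43
Op 22: tick 6 -> clock=49. purged={a.com}
Final clock = 49
Final cache (unexpired): {c.com} -> size=1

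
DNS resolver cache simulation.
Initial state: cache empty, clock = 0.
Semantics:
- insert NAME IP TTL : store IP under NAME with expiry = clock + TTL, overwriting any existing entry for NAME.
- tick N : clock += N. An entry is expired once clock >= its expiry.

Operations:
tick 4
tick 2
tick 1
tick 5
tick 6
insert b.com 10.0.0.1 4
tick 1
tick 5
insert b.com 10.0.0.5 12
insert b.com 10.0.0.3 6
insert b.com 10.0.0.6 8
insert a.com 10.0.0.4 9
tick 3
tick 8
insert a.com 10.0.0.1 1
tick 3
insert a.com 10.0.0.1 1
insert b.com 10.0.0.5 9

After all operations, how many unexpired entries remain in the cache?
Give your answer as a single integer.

Op 1: tick 4 -> clock=4.
Op 2: tick 2 -> clock=6.
Op 3: tick 1 -> clock=7.
Op 4: tick 5 -> clock=12.
Op 5: tick 6 -> clock=18.
Op 6: insert b.com -> 10.0.0.1 (expiry=18+4=22). clock=18
Op 7: tick 1 -> clock=19.
Op 8: tick 5 -> clock=24. purged={b.com}
Op 9: insert b.com -> 10.0.0.5 (expiry=24+12=36). clock=24
Op 10: insert b.com -> 10.0.0.3 (expiry=24+6=30). clock=24
Op 11: insert b.com -> 10.0.0.6 (expiry=24+8=32). clock=24
Op 12: insert a.com -> 10.0.0.4 (expiry=24+9=33). clock=24
Op 13: tick 3 -> clock=27.
Op 14: tick 8 -> clock=35. purged={a.com,b.com}
Op 15: insert a.com -> 10.0.0.1 (expiry=35+1=36). clock=35
Op 16: tick 3 -> clock=38. purged={a.com}
Op 17: insert a.com -> 10.0.0.1 (expiry=38+1=39). clock=38
Op 18: insert b.com -> 10.0.0.5 (expiry=38+9=47). clock=38
Final cache (unexpired): {a.com,b.com} -> size=2

Answer: 2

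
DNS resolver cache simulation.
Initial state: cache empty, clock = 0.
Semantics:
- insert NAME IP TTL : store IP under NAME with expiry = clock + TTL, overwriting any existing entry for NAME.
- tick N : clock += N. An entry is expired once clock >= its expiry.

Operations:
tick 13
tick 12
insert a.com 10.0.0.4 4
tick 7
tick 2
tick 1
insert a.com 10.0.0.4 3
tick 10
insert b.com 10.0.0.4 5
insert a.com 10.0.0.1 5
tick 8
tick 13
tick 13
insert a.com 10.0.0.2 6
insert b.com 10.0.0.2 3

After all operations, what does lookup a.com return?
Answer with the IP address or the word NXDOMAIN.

Op 1: tick 13 -> clock=13.
Op 2: tick 12 -> clock=25.
Op 3: insert a.com -> 10.0.0.4 (expiry=25+4=29). clock=25
Op 4: tick 7 -> clock=32. purged={a.com}
Op 5: tick 2 -> clock=34.
Op 6: tick 1 -> clock=35.
Op 7: insert a.com -> 10.0.0.4 (expiry=35+3=38). clock=35
Op 8: tick 10 -> clock=45. purged={a.com}
Op 9: insert b.com -> 10.0.0.4 (expiry=45+5=50). clock=45
Op 10: insert a.com -> 10.0.0.1 (expiry=45+5=50). clock=45
Op 11: tick 8 -> clock=53. purged={a.com,b.com}
Op 12: tick 13 -> clock=66.
Op 13: tick 13 -> clock=79.
Op 14: insert a.com -> 10.0.0.2 (expiry=79+6=85). clock=79
Op 15: insert b.com -> 10.0.0.2 (expiry=79+3=82). clock=79
lookup a.com: present, ip=10.0.0.2 expiry=85 > clock=79

Answer: 10.0.0.2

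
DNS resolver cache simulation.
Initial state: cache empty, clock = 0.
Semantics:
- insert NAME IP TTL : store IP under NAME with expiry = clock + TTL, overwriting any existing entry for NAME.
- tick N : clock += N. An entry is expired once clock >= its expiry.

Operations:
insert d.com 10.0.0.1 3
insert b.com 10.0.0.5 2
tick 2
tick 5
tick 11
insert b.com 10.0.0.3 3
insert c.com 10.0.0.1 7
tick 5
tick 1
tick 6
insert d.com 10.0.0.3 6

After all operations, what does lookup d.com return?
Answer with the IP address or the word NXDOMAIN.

Answer: 10.0.0.3

Derivation:
Op 1: insert d.com -> 10.0.0.1 (expiry=0+3=3). clock=0
Op 2: insert b.com -> 10.0.0.5 (expiry=0+2=2). clock=0
Op 3: tick 2 -> clock=2. purged={b.com}
Op 4: tick 5 -> clock=7. purged={d.com}
Op 5: tick 11 -> clock=18.
Op 6: insert b.com -> 10.0.0.3 (expiry=18+3=21). clock=18
Op 7: insert c.com -> 10.0.0.1 (expiry=18+7=25). clock=18
Op 8: tick 5 -> clock=23. purged={b.com}
Op 9: tick 1 -> clock=24.
Op 10: tick 6 -> clock=30. purged={c.com}
Op 11: insert d.com -> 10.0.0.3 (expiry=30+6=36). clock=30
lookup d.com: present, ip=10.0.0.3 expiry=36 > clock=30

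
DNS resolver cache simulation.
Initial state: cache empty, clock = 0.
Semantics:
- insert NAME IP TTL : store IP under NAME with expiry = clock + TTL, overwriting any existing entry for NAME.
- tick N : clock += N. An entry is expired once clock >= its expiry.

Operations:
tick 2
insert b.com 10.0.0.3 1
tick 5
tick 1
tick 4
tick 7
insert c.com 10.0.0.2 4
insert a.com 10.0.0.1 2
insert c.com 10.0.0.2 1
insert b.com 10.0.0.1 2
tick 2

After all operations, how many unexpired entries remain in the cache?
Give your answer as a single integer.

Answer: 0

Derivation:
Op 1: tick 2 -> clock=2.
Op 2: insert b.com -> 10.0.0.3 (expiry=2+1=3). clock=2
Op 3: tick 5 -> clock=7. purged={b.com}
Op 4: tick 1 -> clock=8.
Op 5: tick 4 -> clock=12.
Op 6: tick 7 -> clock=19.
Op 7: insert c.com -> 10.0.0.2 (expiry=19+4=23). clock=19
Op 8: insert a.com -> 10.0.0.1 (expiry=19+2=21). clock=19
Op 9: insert c.com -> 10.0.0.2 (expiry=19+1=20). clock=19
Op 10: insert b.com -> 10.0.0.1 (expiry=19+2=21). clock=19
Op 11: tick 2 -> clock=21. purged={a.com,b.com,c.com}
Final cache (unexpired): {} -> size=0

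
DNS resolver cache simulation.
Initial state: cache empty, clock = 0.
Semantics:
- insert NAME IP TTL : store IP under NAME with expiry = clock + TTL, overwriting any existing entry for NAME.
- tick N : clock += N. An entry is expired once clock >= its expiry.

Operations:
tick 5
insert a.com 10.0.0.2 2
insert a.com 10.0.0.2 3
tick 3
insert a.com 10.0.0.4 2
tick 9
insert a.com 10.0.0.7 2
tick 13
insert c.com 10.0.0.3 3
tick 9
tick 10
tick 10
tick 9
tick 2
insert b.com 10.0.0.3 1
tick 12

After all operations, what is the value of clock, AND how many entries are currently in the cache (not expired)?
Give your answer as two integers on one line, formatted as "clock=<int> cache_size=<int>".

Answer: clock=82 cache_size=0

Derivation:
Op 1: tick 5 -> clock=5.
Op 2: insert a.com -> 10.0.0.2 (expiry=5+2=7). clock=5
Op 3: insert a.com -> 10.0.0.2 (expiry=5+3=8). clock=5
Op 4: tick 3 -> clock=8. purged={a.com}
Op 5: insert a.com -> 10.0.0.4 (expiry=8+2=10). clock=8
Op 6: tick 9 -> clock=17. purged={a.com}
Op 7: insert a.com -> 10.0.0.7 (expiry=17+2=19). clock=17
Op 8: tick 13 -> clock=30. purged={a.com}
Op 9: insert c.com -> 10.0.0.3 (expiry=30+3=33). clock=30
Op 10: tick 9 -> clock=39. purged={c.com}
Op 11: tick 10 -> clock=49.
Op 12: tick 10 -> clock=59.
Op 13: tick 9 -> clock=68.
Op 14: tick 2 -> clock=70.
Op 15: insert b.com -> 10.0.0.3 (expiry=70+1=71). clock=70
Op 16: tick 12 -> clock=82. purged={b.com}
Final clock = 82
Final cache (unexpired): {} -> size=0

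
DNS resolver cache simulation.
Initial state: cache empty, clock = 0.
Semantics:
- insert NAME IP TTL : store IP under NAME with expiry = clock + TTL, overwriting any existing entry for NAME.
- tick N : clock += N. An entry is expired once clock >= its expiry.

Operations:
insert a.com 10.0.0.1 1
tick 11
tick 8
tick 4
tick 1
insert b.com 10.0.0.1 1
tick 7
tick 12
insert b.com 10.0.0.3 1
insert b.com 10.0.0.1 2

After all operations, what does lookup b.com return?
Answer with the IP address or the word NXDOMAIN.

Answer: 10.0.0.1

Derivation:
Op 1: insert a.com -> 10.0.0.1 (expiry=0+1=1). clock=0
Op 2: tick 11 -> clock=11. purged={a.com}
Op 3: tick 8 -> clock=19.
Op 4: tick 4 -> clock=23.
Op 5: tick 1 -> clock=24.
Op 6: insert b.com -> 10.0.0.1 (expiry=24+1=25). clock=24
Op 7: tick 7 -> clock=31. purged={b.com}
Op 8: tick 12 -> clock=43.
Op 9: insert b.com -> 10.0.0.3 (expiry=43+1=44). clock=43
Op 10: insert b.com -> 10.0.0.1 (expiry=43+2=45). clock=43
lookup b.com: present, ip=10.0.0.1 expiry=45 > clock=43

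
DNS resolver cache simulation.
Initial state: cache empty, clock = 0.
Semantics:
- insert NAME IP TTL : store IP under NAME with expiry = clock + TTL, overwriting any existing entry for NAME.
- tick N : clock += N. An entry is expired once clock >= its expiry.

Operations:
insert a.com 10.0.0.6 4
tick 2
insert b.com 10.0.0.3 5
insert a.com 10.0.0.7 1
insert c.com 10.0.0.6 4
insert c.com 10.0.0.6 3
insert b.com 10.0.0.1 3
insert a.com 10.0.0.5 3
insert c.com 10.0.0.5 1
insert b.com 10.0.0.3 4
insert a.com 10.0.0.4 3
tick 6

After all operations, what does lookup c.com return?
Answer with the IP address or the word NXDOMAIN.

Op 1: insert a.com -> 10.0.0.6 (expiry=0+4=4). clock=0
Op 2: tick 2 -> clock=2.
Op 3: insert b.com -> 10.0.0.3 (expiry=2+5=7). clock=2
Op 4: insert a.com -> 10.0.0.7 (expiry=2+1=3). clock=2
Op 5: insert c.com -> 10.0.0.6 (expiry=2+4=6). clock=2
Op 6: insert c.com -> 10.0.0.6 (expiry=2+3=5). clock=2
Op 7: insert b.com -> 10.0.0.1 (expiry=2+3=5). clock=2
Op 8: insert a.com -> 10.0.0.5 (expiry=2+3=5). clock=2
Op 9: insert c.com -> 10.0.0.5 (expiry=2+1=3). clock=2
Op 10: insert b.com -> 10.0.0.3 (expiry=2+4=6). clock=2
Op 11: insert a.com -> 10.0.0.4 (expiry=2+3=5). clock=2
Op 12: tick 6 -> clock=8. purged={a.com,b.com,c.com}
lookup c.com: not in cache (expired or never inserted)

Answer: NXDOMAIN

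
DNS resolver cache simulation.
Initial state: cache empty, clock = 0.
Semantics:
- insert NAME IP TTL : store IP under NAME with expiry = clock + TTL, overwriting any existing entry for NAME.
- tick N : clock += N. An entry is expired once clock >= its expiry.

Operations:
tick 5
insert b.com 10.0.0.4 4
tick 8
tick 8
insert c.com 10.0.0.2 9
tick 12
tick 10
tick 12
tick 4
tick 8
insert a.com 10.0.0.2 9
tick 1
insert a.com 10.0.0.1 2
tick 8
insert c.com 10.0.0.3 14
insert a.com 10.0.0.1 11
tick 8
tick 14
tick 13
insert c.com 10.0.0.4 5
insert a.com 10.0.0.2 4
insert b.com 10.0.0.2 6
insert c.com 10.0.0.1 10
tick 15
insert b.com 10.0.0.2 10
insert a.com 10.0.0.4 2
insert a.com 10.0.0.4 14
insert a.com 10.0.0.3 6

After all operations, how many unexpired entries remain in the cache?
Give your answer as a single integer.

Op 1: tick 5 -> clock=5.
Op 2: insert b.com -> 10.0.0.4 (expiry=5+4=9). clock=5
Op 3: tick 8 -> clock=13. purged={b.com}
Op 4: tick 8 -> clock=21.
Op 5: insert c.com -> 10.0.0.2 (expiry=21+9=30). clock=21
Op 6: tick 12 -> clock=33. purged={c.com}
Op 7: tick 10 -> clock=43.
Op 8: tick 12 -> clock=55.
Op 9: tick 4 -> clock=59.
Op 10: tick 8 -> clock=67.
Op 11: insert a.com -> 10.0.0.2 (expiry=67+9=76). clock=67
Op 12: tick 1 -> clock=68.
Op 13: insert a.com -> 10.0.0.1 (expiry=68+2=70). clock=68
Op 14: tick 8 -> clock=76. purged={a.com}
Op 15: insert c.com -> 10.0.0.3 (expiry=76+14=90). clock=76
Op 16: insert a.com -> 10.0.0.1 (expiry=76+11=87). clock=76
Op 17: tick 8 -> clock=84.
Op 18: tick 14 -> clock=98. purged={a.com,c.com}
Op 19: tick 13 -> clock=111.
Op 20: insert c.com -> 10.0.0.4 (expiry=111+5=116). clock=111
Op 21: insert a.com -> 10.0.0.2 (expiry=111+4=115). clock=111
Op 22: insert b.com -> 10.0.0.2 (expiry=111+6=117). clock=111
Op 23: insert c.com -> 10.0.0.1 (expiry=111+10=121). clock=111
Op 24: tick 15 -> clock=126. purged={a.com,b.com,c.com}
Op 25: insert b.com -> 10.0.0.2 (expiry=126+10=136). clock=126
Op 26: insert a.com -> 10.0.0.4 (expiry=126+2=128). clock=126
Op 27: insert a.com -> 10.0.0.4 (expiry=126+14=140). clock=126
Op 28: insert a.com -> 10.0.0.3 (expiry=126+6=132). clock=126
Final cache (unexpired): {a.com,b.com} -> size=2

Answer: 2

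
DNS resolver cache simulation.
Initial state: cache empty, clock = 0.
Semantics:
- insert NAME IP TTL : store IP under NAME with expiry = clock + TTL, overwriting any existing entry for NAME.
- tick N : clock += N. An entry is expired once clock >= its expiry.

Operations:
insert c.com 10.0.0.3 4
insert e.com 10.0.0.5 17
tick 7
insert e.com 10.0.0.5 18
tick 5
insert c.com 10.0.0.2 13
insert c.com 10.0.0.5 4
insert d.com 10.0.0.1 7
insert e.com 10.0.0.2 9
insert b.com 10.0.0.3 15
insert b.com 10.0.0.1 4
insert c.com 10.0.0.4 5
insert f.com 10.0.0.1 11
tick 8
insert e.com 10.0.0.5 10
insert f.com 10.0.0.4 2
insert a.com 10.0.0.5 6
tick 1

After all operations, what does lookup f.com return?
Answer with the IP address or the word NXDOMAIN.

Answer: 10.0.0.4

Derivation:
Op 1: insert c.com -> 10.0.0.3 (expiry=0+4=4). clock=0
Op 2: insert e.com -> 10.0.0.5 (expiry=0+17=17). clock=0
Op 3: tick 7 -> clock=7. purged={c.com}
Op 4: insert e.com -> 10.0.0.5 (expiry=7+18=25). clock=7
Op 5: tick 5 -> clock=12.
Op 6: insert c.com -> 10.0.0.2 (expiry=12+13=25). clock=12
Op 7: insert c.com -> 10.0.0.5 (expiry=12+4=16). clock=12
Op 8: insert d.com -> 10.0.0.1 (expiry=12+7=19). clock=12
Op 9: insert e.com -> 10.0.0.2 (expiry=12+9=21). clock=12
Op 10: insert b.com -> 10.0.0.3 (expiry=12+15=27). clock=12
Op 11: insert b.com -> 10.0.0.1 (expiry=12+4=16). clock=12
Op 12: insert c.com -> 10.0.0.4 (expiry=12+5=17). clock=12
Op 13: insert f.com -> 10.0.0.1 (expiry=12+11=23). clock=12
Op 14: tick 8 -> clock=20. purged={b.com,c.com,d.com}
Op 15: insert e.com -> 10.0.0.5 (expiry=20+10=30). clock=20
Op 16: insert f.com -> 10.0.0.4 (expiry=20+2=22). clock=20
Op 17: insert a.com -> 10.0.0.5 (expiry=20+6=26). clock=20
Op 18: tick 1 -> clock=21.
lookup f.com: present, ip=10.0.0.4 expiry=22 > clock=21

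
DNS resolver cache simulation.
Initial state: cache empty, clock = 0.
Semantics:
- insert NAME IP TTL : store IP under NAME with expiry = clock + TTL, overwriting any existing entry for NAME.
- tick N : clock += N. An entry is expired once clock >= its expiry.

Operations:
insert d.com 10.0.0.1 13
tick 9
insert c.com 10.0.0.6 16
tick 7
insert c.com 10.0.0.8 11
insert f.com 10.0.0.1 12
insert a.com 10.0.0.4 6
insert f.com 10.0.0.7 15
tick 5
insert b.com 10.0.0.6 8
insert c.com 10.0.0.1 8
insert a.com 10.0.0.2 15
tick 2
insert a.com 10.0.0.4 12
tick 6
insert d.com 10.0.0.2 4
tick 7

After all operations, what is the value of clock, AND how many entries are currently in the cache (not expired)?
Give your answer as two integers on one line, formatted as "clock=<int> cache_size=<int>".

Answer: clock=36 cache_size=0

Derivation:
Op 1: insert d.com -> 10.0.0.1 (expiry=0+13=13). clock=0
Op 2: tick 9 -> clock=9.
Op 3: insert c.com -> 10.0.0.6 (expiry=9+16=25). clock=9
Op 4: tick 7 -> clock=16. purged={d.com}
Op 5: insert c.com -> 10.0.0.8 (expiry=16+11=27). clock=16
Op 6: insert f.com -> 10.0.0.1 (expiry=16+12=28). clock=16
Op 7: insert a.com -> 10.0.0.4 (expiry=16+6=22). clock=16
Op 8: insert f.com -> 10.0.0.7 (expiry=16+15=31). clock=16
Op 9: tick 5 -> clock=21.
Op 10: insert b.com -> 10.0.0.6 (expiry=21+8=29). clock=21
Op 11: insert c.com -> 10.0.0.1 (expiry=21+8=29). clock=21
Op 12: insert a.com -> 10.0.0.2 (expiry=21+15=36). clock=21
Op 13: tick 2 -> clock=23.
Op 14: insert a.com -> 10.0.0.4 (expiry=23+12=35). clock=23
Op 15: tick 6 -> clock=29. purged={b.com,c.com}
Op 16: insert d.com -> 10.0.0.2 (expiry=29+4=33). clock=29
Op 17: tick 7 -> clock=36. purged={a.com,d.com,f.com}
Final clock = 36
Final cache (unexpired): {} -> size=0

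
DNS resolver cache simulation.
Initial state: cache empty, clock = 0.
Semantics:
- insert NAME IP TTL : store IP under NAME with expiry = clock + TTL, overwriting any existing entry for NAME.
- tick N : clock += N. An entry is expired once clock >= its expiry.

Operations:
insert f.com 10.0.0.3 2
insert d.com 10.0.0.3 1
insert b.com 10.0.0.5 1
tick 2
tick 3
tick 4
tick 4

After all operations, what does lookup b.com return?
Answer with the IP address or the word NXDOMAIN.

Answer: NXDOMAIN

Derivation:
Op 1: insert f.com -> 10.0.0.3 (expiry=0+2=2). clock=0
Op 2: insert d.com -> 10.0.0.3 (expiry=0+1=1). clock=0
Op 3: insert b.com -> 10.0.0.5 (expiry=0+1=1). clock=0
Op 4: tick 2 -> clock=2. purged={b.com,d.com,f.com}
Op 5: tick 3 -> clock=5.
Op 6: tick 4 -> clock=9.
Op 7: tick 4 -> clock=13.
lookup b.com: not in cache (expired or never inserted)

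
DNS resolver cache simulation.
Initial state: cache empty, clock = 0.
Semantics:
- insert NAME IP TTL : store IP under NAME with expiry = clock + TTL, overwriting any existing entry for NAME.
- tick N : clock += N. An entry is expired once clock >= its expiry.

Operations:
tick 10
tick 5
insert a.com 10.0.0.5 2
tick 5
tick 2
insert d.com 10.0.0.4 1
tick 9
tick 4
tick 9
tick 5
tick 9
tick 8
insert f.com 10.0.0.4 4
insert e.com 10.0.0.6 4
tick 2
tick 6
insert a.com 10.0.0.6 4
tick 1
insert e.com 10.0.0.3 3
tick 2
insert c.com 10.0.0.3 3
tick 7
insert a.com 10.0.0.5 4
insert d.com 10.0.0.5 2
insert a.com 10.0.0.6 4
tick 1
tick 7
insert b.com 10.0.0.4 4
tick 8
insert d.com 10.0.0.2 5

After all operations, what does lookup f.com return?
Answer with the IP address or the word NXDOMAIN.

Answer: NXDOMAIN

Derivation:
Op 1: tick 10 -> clock=10.
Op 2: tick 5 -> clock=15.
Op 3: insert a.com -> 10.0.0.5 (expiry=15+2=17). clock=15
Op 4: tick 5 -> clock=20. purged={a.com}
Op 5: tick 2 -> clock=22.
Op 6: insert d.com -> 10.0.0.4 (expiry=22+1=23). clock=22
Op 7: tick 9 -> clock=31. purged={d.com}
Op 8: tick 4 -> clock=35.
Op 9: tick 9 -> clock=44.
Op 10: tick 5 -> clock=49.
Op 11: tick 9 -> clock=58.
Op 12: tick 8 -> clock=66.
Op 13: insert f.com -> 10.0.0.4 (expiry=66+4=70). clock=66
Op 14: insert e.com -> 10.0.0.6 (expiry=66+4=70). clock=66
Op 15: tick 2 -> clock=68.
Op 16: tick 6 -> clock=74. purged={e.com,f.com}
Op 17: insert a.com -> 10.0.0.6 (expiry=74+4=78). clock=74
Op 18: tick 1 -> clock=75.
Op 19: insert e.com -> 10.0.0.3 (expiry=75+3=78). clock=75
Op 20: tick 2 -> clock=77.
Op 21: insert c.com -> 10.0.0.3 (expiry=77+3=80). clock=77
Op 22: tick 7 -> clock=84. purged={a.com,c.com,e.com}
Op 23: insert a.com -> 10.0.0.5 (expiry=84+4=88). clock=84
Op 24: insert d.com -> 10.0.0.5 (expiry=84+2=86). clock=84
Op 25: insert a.com -> 10.0.0.6 (expiry=84+4=88). clock=84
Op 26: tick 1 -> clock=85.
Op 27: tick 7 -> clock=92. purged={a.com,d.com}
Op 28: insert b.com -> 10.0.0.4 (expiry=92+4=96). clock=92
Op 29: tick 8 -> clock=100. purged={b.com}
Op 30: insert d.com -> 10.0.0.2 (expiry=100+5=105). clock=100
lookup f.com: not in cache (expired or never inserted)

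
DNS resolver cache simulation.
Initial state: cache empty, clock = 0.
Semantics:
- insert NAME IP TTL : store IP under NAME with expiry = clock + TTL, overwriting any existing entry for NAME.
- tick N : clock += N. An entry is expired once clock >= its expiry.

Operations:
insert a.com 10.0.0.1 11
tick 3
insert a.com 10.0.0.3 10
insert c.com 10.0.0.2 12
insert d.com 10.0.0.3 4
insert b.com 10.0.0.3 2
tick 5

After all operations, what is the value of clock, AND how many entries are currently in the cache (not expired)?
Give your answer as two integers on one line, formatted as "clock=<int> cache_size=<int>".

Answer: clock=8 cache_size=2

Derivation:
Op 1: insert a.com -> 10.0.0.1 (expiry=0+11=11). clock=0
Op 2: tick 3 -> clock=3.
Op 3: insert a.com -> 10.0.0.3 (expiry=3+10=13). clock=3
Op 4: insert c.com -> 10.0.0.2 (expiry=3+12=15). clock=3
Op 5: insert d.com -> 10.0.0.3 (expiry=3+4=7). clock=3
Op 6: insert b.com -> 10.0.0.3 (expiry=3+2=5). clock=3
Op 7: tick 5 -> clock=8. purged={b.com,d.com}
Final clock = 8
Final cache (unexpired): {a.com,c.com} -> size=2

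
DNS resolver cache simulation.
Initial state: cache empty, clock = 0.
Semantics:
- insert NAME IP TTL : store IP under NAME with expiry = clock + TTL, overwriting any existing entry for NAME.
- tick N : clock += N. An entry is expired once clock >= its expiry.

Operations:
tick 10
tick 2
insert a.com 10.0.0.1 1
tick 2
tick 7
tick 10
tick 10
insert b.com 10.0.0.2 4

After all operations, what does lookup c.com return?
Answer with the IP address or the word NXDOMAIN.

Op 1: tick 10 -> clock=10.
Op 2: tick 2 -> clock=12.
Op 3: insert a.com -> 10.0.0.1 (expiry=12+1=13). clock=12
Op 4: tick 2 -> clock=14. purged={a.com}
Op 5: tick 7 -> clock=21.
Op 6: tick 10 -> clock=31.
Op 7: tick 10 -> clock=41.
Op 8: insert b.com -> 10.0.0.2 (expiry=41+4=45). clock=41
lookup c.com: not in cache (expired or never inserted)

Answer: NXDOMAIN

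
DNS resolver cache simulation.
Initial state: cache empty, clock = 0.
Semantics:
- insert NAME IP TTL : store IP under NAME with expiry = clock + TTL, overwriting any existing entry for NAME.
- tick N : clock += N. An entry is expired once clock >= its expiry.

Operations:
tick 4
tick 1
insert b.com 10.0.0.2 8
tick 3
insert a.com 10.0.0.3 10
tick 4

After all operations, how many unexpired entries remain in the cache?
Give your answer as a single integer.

Answer: 2

Derivation:
Op 1: tick 4 -> clock=4.
Op 2: tick 1 -> clock=5.
Op 3: insert b.com -> 10.0.0.2 (expiry=5+8=13). clock=5
Op 4: tick 3 -> clock=8.
Op 5: insert a.com -> 10.0.0.3 (expiry=8+10=18). clock=8
Op 6: tick 4 -> clock=12.
Final cache (unexpired): {a.com,b.com} -> size=2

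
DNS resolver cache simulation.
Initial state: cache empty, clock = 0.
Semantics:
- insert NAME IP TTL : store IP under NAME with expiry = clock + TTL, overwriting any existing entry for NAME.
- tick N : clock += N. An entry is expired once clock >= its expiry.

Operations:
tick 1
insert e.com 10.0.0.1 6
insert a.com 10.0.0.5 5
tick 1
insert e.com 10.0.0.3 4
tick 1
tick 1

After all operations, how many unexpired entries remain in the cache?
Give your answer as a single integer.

Answer: 2

Derivation:
Op 1: tick 1 -> clock=1.
Op 2: insert e.com -> 10.0.0.1 (expiry=1+6=7). clock=1
Op 3: insert a.com -> 10.0.0.5 (expiry=1+5=6). clock=1
Op 4: tick 1 -> clock=2.
Op 5: insert e.com -> 10.0.0.3 (expiry=2+4=6). clock=2
Op 6: tick 1 -> clock=3.
Op 7: tick 1 -> clock=4.
Final cache (unexpired): {a.com,e.com} -> size=2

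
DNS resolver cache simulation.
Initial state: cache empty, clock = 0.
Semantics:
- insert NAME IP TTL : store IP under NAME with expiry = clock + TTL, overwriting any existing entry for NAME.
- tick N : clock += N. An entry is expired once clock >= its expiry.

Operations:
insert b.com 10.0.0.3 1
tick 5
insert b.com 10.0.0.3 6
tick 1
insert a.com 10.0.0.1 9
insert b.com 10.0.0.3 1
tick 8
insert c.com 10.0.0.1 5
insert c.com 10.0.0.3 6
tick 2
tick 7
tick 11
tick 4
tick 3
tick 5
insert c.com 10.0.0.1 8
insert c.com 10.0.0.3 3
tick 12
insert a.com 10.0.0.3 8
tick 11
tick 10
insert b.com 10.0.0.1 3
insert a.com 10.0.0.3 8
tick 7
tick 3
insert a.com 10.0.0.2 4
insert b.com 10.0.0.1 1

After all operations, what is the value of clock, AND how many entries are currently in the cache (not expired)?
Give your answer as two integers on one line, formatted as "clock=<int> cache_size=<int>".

Answer: clock=89 cache_size=2

Derivation:
Op 1: insert b.com -> 10.0.0.3 (expiry=0+1=1). clock=0
Op 2: tick 5 -> clock=5. purged={b.com}
Op 3: insert b.com -> 10.0.0.3 (expiry=5+6=11). clock=5
Op 4: tick 1 -> clock=6.
Op 5: insert a.com -> 10.0.0.1 (expiry=6+9=15). clock=6
Op 6: insert b.com -> 10.0.0.3 (expiry=6+1=7). clock=6
Op 7: tick 8 -> clock=14. purged={b.com}
Op 8: insert c.com -> 10.0.0.1 (expiry=14+5=19). clock=14
Op 9: insert c.com -> 10.0.0.3 (expiry=14+6=20). clock=14
Op 10: tick 2 -> clock=16. purged={a.com}
Op 11: tick 7 -> clock=23. purged={c.com}
Op 12: tick 11 -> clock=34.
Op 13: tick 4 -> clock=38.
Op 14: tick 3 -> clock=41.
Op 15: tick 5 -> clock=46.
Op 16: insert c.com -> 10.0.0.1 (expiry=46+8=54). clock=46
Op 17: insert c.com -> 10.0.0.3 (expiry=46+3=49). clock=46
Op 18: tick 12 -> clock=58. purged={c.com}
Op 19: insert a.com -> 10.0.0.3 (expiry=58+8=66). clock=58
Op 20: tick 11 -> clock=69. purged={a.com}
Op 21: tick 10 -> clock=79.
Op 22: insert b.com -> 10.0.0.1 (expiry=79+3=82). clock=79
Op 23: insert a.com -> 10.0.0.3 (expiry=79+8=87). clock=79
Op 24: tick 7 -> clock=86. purged={b.com}
Op 25: tick 3 -> clock=89. purged={a.com}
Op 26: insert a.com -> 10.0.0.2 (expiry=89+4=93). clock=89
Op 27: insert b.com -> 10.0.0.1 (expiry=89+1=90). clock=89
Final clock = 89
Final cache (unexpired): {a.com,b.com} -> size=2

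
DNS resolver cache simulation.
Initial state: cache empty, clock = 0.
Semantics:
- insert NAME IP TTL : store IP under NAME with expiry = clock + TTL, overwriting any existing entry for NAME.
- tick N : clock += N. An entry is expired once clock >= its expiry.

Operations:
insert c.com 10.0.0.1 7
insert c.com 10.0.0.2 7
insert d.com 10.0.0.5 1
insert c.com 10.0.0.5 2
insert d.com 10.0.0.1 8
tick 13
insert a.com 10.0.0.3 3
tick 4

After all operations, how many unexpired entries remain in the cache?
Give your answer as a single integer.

Op 1: insert c.com -> 10.0.0.1 (expiry=0+7=7). clock=0
Op 2: insert c.com -> 10.0.0.2 (expiry=0+7=7). clock=0
Op 3: insert d.com -> 10.0.0.5 (expiry=0+1=1). clock=0
Op 4: insert c.com -> 10.0.0.5 (expiry=0+2=2). clock=0
Op 5: insert d.com -> 10.0.0.1 (expiry=0+8=8). clock=0
Op 6: tick 13 -> clock=13. purged={c.com,d.com}
Op 7: insert a.com -> 10.0.0.3 (expiry=13+3=16). clock=13
Op 8: tick 4 -> clock=17. purged={a.com}
Final cache (unexpired): {} -> size=0

Answer: 0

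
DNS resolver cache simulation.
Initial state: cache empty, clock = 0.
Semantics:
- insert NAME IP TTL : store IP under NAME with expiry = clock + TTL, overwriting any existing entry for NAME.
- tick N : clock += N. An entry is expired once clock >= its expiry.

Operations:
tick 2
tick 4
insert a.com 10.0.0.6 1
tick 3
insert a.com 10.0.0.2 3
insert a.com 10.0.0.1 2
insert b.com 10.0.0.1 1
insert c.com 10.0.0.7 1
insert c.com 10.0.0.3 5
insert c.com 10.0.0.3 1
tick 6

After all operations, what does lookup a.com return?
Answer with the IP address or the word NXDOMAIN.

Op 1: tick 2 -> clock=2.
Op 2: tick 4 -> clock=6.
Op 3: insert a.com -> 10.0.0.6 (expiry=6+1=7). clock=6
Op 4: tick 3 -> clock=9. purged={a.com}
Op 5: insert a.com -> 10.0.0.2 (expiry=9+3=12). clock=9
Op 6: insert a.com -> 10.0.0.1 (expiry=9+2=11). clock=9
Op 7: insert b.com -> 10.0.0.1 (expiry=9+1=10). clock=9
Op 8: insert c.com -> 10.0.0.7 (expiry=9+1=10). clock=9
Op 9: insert c.com -> 10.0.0.3 (expiry=9+5=14). clock=9
Op 10: insert c.com -> 10.0.0.3 (expiry=9+1=10). clock=9
Op 11: tick 6 -> clock=15. purged={a.com,b.com,c.com}
lookup a.com: not in cache (expired or never inserted)

Answer: NXDOMAIN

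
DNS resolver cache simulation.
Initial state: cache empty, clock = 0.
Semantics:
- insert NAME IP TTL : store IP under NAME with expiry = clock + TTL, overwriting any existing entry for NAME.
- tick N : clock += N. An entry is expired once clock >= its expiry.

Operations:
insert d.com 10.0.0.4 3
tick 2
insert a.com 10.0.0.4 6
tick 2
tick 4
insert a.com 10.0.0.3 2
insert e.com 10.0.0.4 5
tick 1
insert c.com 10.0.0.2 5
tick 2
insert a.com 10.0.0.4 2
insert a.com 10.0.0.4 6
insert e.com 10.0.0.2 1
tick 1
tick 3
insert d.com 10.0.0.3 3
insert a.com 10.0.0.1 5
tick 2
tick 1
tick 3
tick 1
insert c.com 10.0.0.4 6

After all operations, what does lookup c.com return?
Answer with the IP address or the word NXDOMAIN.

Answer: 10.0.0.4

Derivation:
Op 1: insert d.com -> 10.0.0.4 (expiry=0+3=3). clock=0
Op 2: tick 2 -> clock=2.
Op 3: insert a.com -> 10.0.0.4 (expiry=2+6=8). clock=2
Op 4: tick 2 -> clock=4. purged={d.com}
Op 5: tick 4 -> clock=8. purged={a.com}
Op 6: insert a.com -> 10.0.0.3 (expiry=8+2=10). clock=8
Op 7: insert e.com -> 10.0.0.4 (expiry=8+5=13). clock=8
Op 8: tick 1 -> clock=9.
Op 9: insert c.com -> 10.0.0.2 (expiry=9+5=14). clock=9
Op 10: tick 2 -> clock=11. purged={a.com}
Op 11: insert a.com -> 10.0.0.4 (expiry=11+2=13). clock=11
Op 12: insert a.com -> 10.0.0.4 (expiry=11+6=17). clock=11
Op 13: insert e.com -> 10.0.0.2 (expiry=11+1=12). clock=11
Op 14: tick 1 -> clock=12. purged={e.com}
Op 15: tick 3 -> clock=15. purged={c.com}
Op 16: insert d.com -> 10.0.0.3 (expiry=15+3=18). clock=15
Op 17: insert a.com -> 10.0.0.1 (expiry=15+5=20). clock=15
Op 18: tick 2 -> clock=17.
Op 19: tick 1 -> clock=18. purged={d.com}
Op 20: tick 3 -> clock=21. purged={a.com}
Op 21: tick 1 -> clock=22.
Op 22: insert c.com -> 10.0.0.4 (expiry=22+6=28). clock=22
lookup c.com: present, ip=10.0.0.4 expiry=28 > clock=22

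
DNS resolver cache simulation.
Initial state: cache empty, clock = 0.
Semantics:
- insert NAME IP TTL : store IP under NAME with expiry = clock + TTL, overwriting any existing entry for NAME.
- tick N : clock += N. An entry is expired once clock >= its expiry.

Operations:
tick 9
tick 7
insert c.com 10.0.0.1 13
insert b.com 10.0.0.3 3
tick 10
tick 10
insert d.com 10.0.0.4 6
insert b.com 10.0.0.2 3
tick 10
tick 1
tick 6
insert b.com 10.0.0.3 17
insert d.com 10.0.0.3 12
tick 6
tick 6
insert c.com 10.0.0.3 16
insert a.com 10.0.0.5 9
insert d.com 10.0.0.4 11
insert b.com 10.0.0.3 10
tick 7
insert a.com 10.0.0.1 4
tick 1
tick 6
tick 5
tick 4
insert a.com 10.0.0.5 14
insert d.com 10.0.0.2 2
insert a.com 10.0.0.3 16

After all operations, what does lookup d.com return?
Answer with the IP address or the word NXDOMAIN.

Op 1: tick 9 -> clock=9.
Op 2: tick 7 -> clock=16.
Op 3: insert c.com -> 10.0.0.1 (expiry=16+13=29). clock=16
Op 4: insert b.com -> 10.0.0.3 (expiry=16+3=19). clock=16
Op 5: tick 10 -> clock=26. purged={b.com}
Op 6: tick 10 -> clock=36. purged={c.com}
Op 7: insert d.com -> 10.0.0.4 (expiry=36+6=42). clock=36
Op 8: insert b.com -> 10.0.0.2 (expiry=36+3=39). clock=36
Op 9: tick 10 -> clock=46. purged={b.com,d.com}
Op 10: tick 1 -> clock=47.
Op 11: tick 6 -> clock=53.
Op 12: insert b.com -> 10.0.0.3 (expiry=53+17=70). clock=53
Op 13: insert d.com -> 10.0.0.3 (expiry=53+12=65). clock=53
Op 14: tick 6 -> clock=59.
Op 15: tick 6 -> clock=65. purged={d.com}
Op 16: insert c.com -> 10.0.0.3 (expiry=65+16=81). clock=65
Op 17: insert a.com -> 10.0.0.5 (expiry=65+9=74). clock=65
Op 18: insert d.com -> 10.0.0.4 (expiry=65+11=76). clock=65
Op 19: insert b.com -> 10.0.0.3 (expiry=65+10=75). clock=65
Op 20: tick 7 -> clock=72.
Op 21: insert a.com -> 10.0.0.1 (expiry=72+4=76). clock=72
Op 22: tick 1 -> clock=73.
Op 23: tick 6 -> clock=79. purged={a.com,b.com,d.com}
Op 24: tick 5 -> clock=84. purged={c.com}
Op 25: tick 4 -> clock=88.
Op 26: insert a.com -> 10.0.0.5 (expiry=88+14=102). clock=88
Op 27: insert d.com -> 10.0.0.2 (expiry=88+2=90). clock=88
Op 28: insert a.com -> 10.0.0.3 (expiry=88+16=104). clock=88
lookup d.com: present, ip=10.0.0.2 expiry=90 > clock=88

Answer: 10.0.0.2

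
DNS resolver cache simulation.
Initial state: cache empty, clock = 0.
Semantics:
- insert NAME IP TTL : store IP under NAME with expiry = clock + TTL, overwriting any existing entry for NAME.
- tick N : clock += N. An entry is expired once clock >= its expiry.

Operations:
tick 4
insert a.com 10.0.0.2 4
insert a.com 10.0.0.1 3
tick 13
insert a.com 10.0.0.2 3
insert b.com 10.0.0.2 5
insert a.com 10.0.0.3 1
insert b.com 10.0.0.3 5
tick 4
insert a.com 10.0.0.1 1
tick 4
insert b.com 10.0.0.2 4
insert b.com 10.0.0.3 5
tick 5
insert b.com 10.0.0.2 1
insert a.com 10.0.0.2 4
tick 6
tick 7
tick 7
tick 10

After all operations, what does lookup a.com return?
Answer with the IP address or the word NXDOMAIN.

Op 1: tick 4 -> clock=4.
Op 2: insert a.com -> 10.0.0.2 (expiry=4+4=8). clock=4
Op 3: insert a.com -> 10.0.0.1 (expiry=4+3=7). clock=4
Op 4: tick 13 -> clock=17. purged={a.com}
Op 5: insert a.com -> 10.0.0.2 (expiry=17+3=20). clock=17
Op 6: insert b.com -> 10.0.0.2 (expiry=17+5=22). clock=17
Op 7: insert a.com -> 10.0.0.3 (expiry=17+1=18). clock=17
Op 8: insert b.com -> 10.0.0.3 (expiry=17+5=22). clock=17
Op 9: tick 4 -> clock=21. purged={a.com}
Op 10: insert a.com -> 10.0.0.1 (expiry=21+1=22). clock=21
Op 11: tick 4 -> clock=25. purged={a.com,b.com}
Op 12: insert b.com -> 10.0.0.2 (expiry=25+4=29). clock=25
Op 13: insert b.com -> 10.0.0.3 (expiry=25+5=30). clock=25
Op 14: tick 5 -> clock=30. purged={b.com}
Op 15: insert b.com -> 10.0.0.2 (expiry=30+1=31). clock=30
Op 16: insert a.com -> 10.0.0.2 (expiry=30+4=34). clock=30
Op 17: tick 6 -> clock=36. purged={a.com,b.com}
Op 18: tick 7 -> clock=43.
Op 19: tick 7 -> clock=50.
Op 20: tick 10 -> clock=60.
lookup a.com: not in cache (expired or never inserted)

Answer: NXDOMAIN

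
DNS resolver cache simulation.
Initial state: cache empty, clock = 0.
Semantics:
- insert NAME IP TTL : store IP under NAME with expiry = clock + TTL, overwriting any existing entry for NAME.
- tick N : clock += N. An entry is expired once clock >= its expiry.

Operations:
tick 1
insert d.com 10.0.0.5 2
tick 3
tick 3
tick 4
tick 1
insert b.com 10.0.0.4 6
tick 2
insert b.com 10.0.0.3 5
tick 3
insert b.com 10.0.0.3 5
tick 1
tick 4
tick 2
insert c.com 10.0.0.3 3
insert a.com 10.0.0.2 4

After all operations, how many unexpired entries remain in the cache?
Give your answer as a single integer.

Answer: 2

Derivation:
Op 1: tick 1 -> clock=1.
Op 2: insert d.com -> 10.0.0.5 (expiry=1+2=3). clock=1
Op 3: tick 3 -> clock=4. purged={d.com}
Op 4: tick 3 -> clock=7.
Op 5: tick 4 -> clock=11.
Op 6: tick 1 -> clock=12.
Op 7: insert b.com -> 10.0.0.4 (expiry=12+6=18). clock=12
Op 8: tick 2 -> clock=14.
Op 9: insert b.com -> 10.0.0.3 (expiry=14+5=19). clock=14
Op 10: tick 3 -> clock=17.
Op 11: insert b.com -> 10.0.0.3 (expiry=17+5=22). clock=17
Op 12: tick 1 -> clock=18.
Op 13: tick 4 -> clock=22. purged={b.com}
Op 14: tick 2 -> clock=24.
Op 15: insert c.com -> 10.0.0.3 (expiry=24+3=27). clock=24
Op 16: insert a.com -> 10.0.0.2 (expiry=24+4=28). clock=24
Final cache (unexpired): {a.com,c.com} -> size=2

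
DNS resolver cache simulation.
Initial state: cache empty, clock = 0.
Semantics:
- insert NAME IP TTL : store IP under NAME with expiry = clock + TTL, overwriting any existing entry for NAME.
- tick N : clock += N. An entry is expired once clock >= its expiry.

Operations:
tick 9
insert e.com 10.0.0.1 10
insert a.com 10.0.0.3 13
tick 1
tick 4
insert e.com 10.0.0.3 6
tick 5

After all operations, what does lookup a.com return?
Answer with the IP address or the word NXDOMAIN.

Op 1: tick 9 -> clock=9.
Op 2: insert e.com -> 10.0.0.1 (expiry=9+10=19). clock=9
Op 3: insert a.com -> 10.0.0.3 (expiry=9+13=22). clock=9
Op 4: tick 1 -> clock=10.
Op 5: tick 4 -> clock=14.
Op 6: insert e.com -> 10.0.0.3 (expiry=14+6=20). clock=14
Op 7: tick 5 -> clock=19.
lookup a.com: present, ip=10.0.0.3 expiry=22 > clock=19

Answer: 10.0.0.3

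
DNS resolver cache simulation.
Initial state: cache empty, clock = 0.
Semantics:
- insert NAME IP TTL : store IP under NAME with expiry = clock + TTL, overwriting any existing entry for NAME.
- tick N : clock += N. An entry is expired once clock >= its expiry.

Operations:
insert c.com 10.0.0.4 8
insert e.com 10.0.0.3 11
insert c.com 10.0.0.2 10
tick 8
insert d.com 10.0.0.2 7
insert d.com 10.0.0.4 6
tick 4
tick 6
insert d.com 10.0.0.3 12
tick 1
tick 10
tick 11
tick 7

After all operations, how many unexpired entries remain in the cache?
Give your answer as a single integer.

Answer: 0

Derivation:
Op 1: insert c.com -> 10.0.0.4 (expiry=0+8=8). clock=0
Op 2: insert e.com -> 10.0.0.3 (expiry=0+11=11). clock=0
Op 3: insert c.com -> 10.0.0.2 (expiry=0+10=10). clock=0
Op 4: tick 8 -> clock=8.
Op 5: insert d.com -> 10.0.0.2 (expiry=8+7=15). clock=8
Op 6: insert d.com -> 10.0.0.4 (expiry=8+6=14). clock=8
Op 7: tick 4 -> clock=12. purged={c.com,e.com}
Op 8: tick 6 -> clock=18. purged={d.com}
Op 9: insert d.com -> 10.0.0.3 (expiry=18+12=30). clock=18
Op 10: tick 1 -> clock=19.
Op 11: tick 10 -> clock=29.
Op 12: tick 11 -> clock=40. purged={d.com}
Op 13: tick 7 -> clock=47.
Final cache (unexpired): {} -> size=0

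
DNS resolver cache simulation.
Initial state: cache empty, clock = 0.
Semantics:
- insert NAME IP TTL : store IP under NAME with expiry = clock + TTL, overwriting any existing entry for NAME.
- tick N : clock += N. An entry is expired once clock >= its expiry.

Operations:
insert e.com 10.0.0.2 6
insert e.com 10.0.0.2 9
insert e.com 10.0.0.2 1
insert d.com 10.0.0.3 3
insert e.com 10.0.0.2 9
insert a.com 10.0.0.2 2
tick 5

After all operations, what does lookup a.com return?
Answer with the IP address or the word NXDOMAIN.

Op 1: insert e.com -> 10.0.0.2 (expiry=0+6=6). clock=0
Op 2: insert e.com -> 10.0.0.2 (expiry=0+9=9). clock=0
Op 3: insert e.com -> 10.0.0.2 (expiry=0+1=1). clock=0
Op 4: insert d.com -> 10.0.0.3 (expiry=0+3=3). clock=0
Op 5: insert e.com -> 10.0.0.2 (expiry=0+9=9). clock=0
Op 6: insert a.com -> 10.0.0.2 (expiry=0+2=2). clock=0
Op 7: tick 5 -> clock=5. purged={a.com,d.com}
lookup a.com: not in cache (expired or never inserted)

Answer: NXDOMAIN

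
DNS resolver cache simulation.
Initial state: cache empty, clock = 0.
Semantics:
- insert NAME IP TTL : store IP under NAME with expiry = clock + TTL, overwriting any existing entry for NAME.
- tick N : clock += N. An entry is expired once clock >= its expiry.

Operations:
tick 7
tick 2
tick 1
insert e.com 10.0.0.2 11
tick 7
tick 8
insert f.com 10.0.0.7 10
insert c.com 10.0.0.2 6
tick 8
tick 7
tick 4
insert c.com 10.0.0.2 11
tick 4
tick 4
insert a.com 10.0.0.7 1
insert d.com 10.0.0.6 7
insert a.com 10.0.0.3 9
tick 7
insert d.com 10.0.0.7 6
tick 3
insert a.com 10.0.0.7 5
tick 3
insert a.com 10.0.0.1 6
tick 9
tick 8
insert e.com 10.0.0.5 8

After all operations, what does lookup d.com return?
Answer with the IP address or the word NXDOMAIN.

Answer: NXDOMAIN

Derivation:
Op 1: tick 7 -> clock=7.
Op 2: tick 2 -> clock=9.
Op 3: tick 1 -> clock=10.
Op 4: insert e.com -> 10.0.0.2 (expiry=10+11=21). clock=10
Op 5: tick 7 -> clock=17.
Op 6: tick 8 -> clock=25. purged={e.com}
Op 7: insert f.com -> 10.0.0.7 (expiry=25+10=35). clock=25
Op 8: insert c.com -> 10.0.0.2 (expiry=25+6=31). clock=25
Op 9: tick 8 -> clock=33. purged={c.com}
Op 10: tick 7 -> clock=40. purged={f.com}
Op 11: tick 4 -> clock=44.
Op 12: insert c.com -> 10.0.0.2 (expiry=44+11=55). clock=44
Op 13: tick 4 -> clock=48.
Op 14: tick 4 -> clock=52.
Op 15: insert a.com -> 10.0.0.7 (expiry=52+1=53). clock=52
Op 16: insert d.com -> 10.0.0.6 (expiry=52+7=59). clock=52
Op 17: insert a.com -> 10.0.0.3 (expiry=52+9=61). clock=52
Op 18: tick 7 -> clock=59. purged={c.com,d.com}
Op 19: insert d.com -> 10.0.0.7 (expiry=59+6=65). clock=59
Op 20: tick 3 -> clock=62. purged={a.com}
Op 21: insert a.com -> 10.0.0.7 (expiry=62+5=67). clock=62
Op 22: tick 3 -> clock=65. purged={d.com}
Op 23: insert a.com -> 10.0.0.1 (expiry=65+6=71). clock=65
Op 24: tick 9 -> clock=74. purged={a.com}
Op 25: tick 8 -> clock=82.
Op 26: insert e.com -> 10.0.0.5 (expiry=82+8=90). clock=82
lookup d.com: not in cache (expired or never inserted)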